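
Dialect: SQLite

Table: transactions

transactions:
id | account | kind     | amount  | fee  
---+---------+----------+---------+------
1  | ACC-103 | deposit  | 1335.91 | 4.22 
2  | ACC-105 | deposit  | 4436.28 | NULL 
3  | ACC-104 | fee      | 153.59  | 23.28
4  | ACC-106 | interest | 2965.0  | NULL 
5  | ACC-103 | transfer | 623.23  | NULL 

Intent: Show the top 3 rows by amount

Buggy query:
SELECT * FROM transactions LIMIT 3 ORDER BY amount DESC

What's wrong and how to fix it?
Bug: ORDER BY cannot follow LIMIT; LIMIT is the final clause

Fix: Sort with ORDER BY, then apply LIMIT

Corrected query:
SELECT * FROM transactions ORDER BY amount DESC LIMIT 3

Result:
id | account | kind     | amount  | fee 
---+---------+----------+---------+-----
2  | ACC-105 | deposit  | 4436.28 | NULL
4  | ACC-106 | interest | 2965    | NULL
1  | ACC-103 | deposit  | 1335.91 | 4.22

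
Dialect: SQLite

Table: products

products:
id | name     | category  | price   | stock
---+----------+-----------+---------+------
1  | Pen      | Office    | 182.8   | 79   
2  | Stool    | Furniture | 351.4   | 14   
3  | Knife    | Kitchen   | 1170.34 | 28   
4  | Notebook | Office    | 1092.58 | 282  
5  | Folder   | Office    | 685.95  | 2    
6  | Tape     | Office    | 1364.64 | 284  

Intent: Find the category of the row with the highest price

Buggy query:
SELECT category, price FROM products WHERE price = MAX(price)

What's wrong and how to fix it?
Bug: WHERE is evaluated per row; an aggregate over the whole table isn't defined there

Fix: Wrap MAX in a scalar subquery so WHERE compares against a single value

Corrected query:
SELECT category, price FROM products WHERE price = (SELECT MAX(price) FROM products)

Result:
category | price  
---------+--------
Office   | 1364.64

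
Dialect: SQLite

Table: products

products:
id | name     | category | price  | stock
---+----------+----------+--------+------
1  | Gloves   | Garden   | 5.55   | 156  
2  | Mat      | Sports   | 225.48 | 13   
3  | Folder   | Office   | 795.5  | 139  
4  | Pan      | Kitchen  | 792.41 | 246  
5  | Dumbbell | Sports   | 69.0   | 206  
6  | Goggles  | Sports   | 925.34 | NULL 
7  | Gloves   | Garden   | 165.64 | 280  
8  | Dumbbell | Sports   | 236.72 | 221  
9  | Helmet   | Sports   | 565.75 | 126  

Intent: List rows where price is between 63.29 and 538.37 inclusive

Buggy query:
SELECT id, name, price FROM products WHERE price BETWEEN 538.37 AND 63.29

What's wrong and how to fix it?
Bug: The bounds are reversed; BETWEEN a AND b requires a <= b to match anything

Fix: Swap the bounds so the smaller value comes first

Corrected query:
SELECT id, name, price FROM products WHERE price BETWEEN 63.29 AND 538.37

Result:
id | name     | price 
---+----------+-------
2  | Mat      | 225.48
5  | Dumbbell | 69    
7  | Gloves   | 165.64
8  | Dumbbell | 236.72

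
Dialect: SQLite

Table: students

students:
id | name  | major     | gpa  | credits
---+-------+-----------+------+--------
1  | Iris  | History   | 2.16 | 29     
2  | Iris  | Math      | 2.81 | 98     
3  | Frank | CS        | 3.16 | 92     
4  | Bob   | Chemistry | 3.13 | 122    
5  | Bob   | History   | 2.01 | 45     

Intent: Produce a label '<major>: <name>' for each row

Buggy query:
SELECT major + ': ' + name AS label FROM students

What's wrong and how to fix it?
Bug: '+' is numeric addition; on text columns SQLite converts them to 0 instead of concatenating

Fix: Use the || operator for string concatenation

Corrected query:
SELECT major || ': ' || name AS label FROM students

Result:
label         
--------------
History: Iris 
Math: Iris    
CS: Frank     
Chemistry: Bob
History: Bob  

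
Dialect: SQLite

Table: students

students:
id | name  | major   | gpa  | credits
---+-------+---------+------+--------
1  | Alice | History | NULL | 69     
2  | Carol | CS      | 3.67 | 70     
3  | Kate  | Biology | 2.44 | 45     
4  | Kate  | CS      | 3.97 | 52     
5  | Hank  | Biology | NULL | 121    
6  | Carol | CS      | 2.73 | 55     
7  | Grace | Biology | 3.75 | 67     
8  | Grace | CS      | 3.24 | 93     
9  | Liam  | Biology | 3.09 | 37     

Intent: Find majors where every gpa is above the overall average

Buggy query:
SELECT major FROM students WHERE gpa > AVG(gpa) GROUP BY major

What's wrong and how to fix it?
Bug: AVG() is an aggregate; it can't sit directly in WHERE

Fix: Use a subquery for AVG and a HAVING MIN(...) filter so the condition holds for every row in the group

Corrected query:
SELECT major FROM students GROUP BY major HAVING MIN(gpa) > (SELECT AVG(gpa) FROM students)

Result:
(no rows)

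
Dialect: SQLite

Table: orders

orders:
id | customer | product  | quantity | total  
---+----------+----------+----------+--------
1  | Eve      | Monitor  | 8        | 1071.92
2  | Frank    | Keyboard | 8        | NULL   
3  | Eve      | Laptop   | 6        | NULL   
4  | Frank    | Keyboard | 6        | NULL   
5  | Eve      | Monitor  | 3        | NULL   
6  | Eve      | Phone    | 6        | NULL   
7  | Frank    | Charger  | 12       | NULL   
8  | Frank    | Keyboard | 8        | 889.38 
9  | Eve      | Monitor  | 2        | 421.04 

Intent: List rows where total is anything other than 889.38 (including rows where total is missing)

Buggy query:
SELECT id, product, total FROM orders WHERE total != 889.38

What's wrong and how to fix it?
Bug: Inequality against NULL is unknown, not true; rows with NULL are dropped

Fix: Handle NULL separately with IS NULL alongside the inequality

Corrected query:
SELECT id, product, total FROM orders WHERE total != 889.38 OR total IS NULL

Result:
id | product  | total  
---+----------+--------
1  | Monitor  | 1071.92
2  | Keyboard | NULL   
3  | Laptop   | NULL   
4  | Keyboard | NULL   
5  | Monitor  | NULL   
6  | Phone    | NULL   
7  | Charger  | NULL   
9  | Monitor  | 421.04 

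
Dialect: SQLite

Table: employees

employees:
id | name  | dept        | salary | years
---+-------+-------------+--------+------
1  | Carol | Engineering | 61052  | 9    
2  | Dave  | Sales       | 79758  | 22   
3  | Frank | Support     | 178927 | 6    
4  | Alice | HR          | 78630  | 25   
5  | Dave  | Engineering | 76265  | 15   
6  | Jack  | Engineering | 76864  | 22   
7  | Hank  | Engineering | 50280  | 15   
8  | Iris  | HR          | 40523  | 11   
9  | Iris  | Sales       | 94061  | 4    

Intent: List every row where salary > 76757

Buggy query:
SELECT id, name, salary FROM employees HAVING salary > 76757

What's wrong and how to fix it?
Bug: This is a non-aggregate query (no GROUP BY, no aggregates), so in SQLite the HAVING clause is invalid here; a row-level condition belongs in WHERE

Fix: Replace HAVING with WHERE since the condition applies to individual rows

Corrected query:
SELECT id, name, salary FROM employees WHERE salary > 76757

Result:
id | name  | salary
---+-------+-------
2  | Dave  | 79758 
3  | Frank | 178927
4  | Alice | 78630 
6  | Jack  | 76864 
9  | Iris  | 94061 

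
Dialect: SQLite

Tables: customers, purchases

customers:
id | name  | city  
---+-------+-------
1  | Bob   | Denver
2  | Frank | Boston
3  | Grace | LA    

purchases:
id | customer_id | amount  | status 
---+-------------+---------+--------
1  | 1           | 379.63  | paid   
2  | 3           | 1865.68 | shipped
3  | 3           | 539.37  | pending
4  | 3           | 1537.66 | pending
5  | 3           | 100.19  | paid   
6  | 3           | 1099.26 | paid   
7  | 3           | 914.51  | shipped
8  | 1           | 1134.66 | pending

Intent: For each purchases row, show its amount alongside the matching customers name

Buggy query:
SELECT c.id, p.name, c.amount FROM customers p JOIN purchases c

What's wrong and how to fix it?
Bug: JOIN with no ON clause produces a cartesian product; every purchases row pairs with every customers row

Fix: Add ON c.customer_id = p.id to the JOIN

Corrected query:
SELECT c.id, p.name, c.amount FROM customers p JOIN purchases c ON c.customer_id = p.id

Result:
id | name  | amount 
---+-------+--------
1  | Bob   | 379.63 
2  | Grace | 1865.68
3  | Grace | 539.37 
4  | Grace | 1537.66
5  | Grace | 100.19 
6  | Grace | 1099.26
7  | Grace | 914.51 
8  | Bob   | 1134.66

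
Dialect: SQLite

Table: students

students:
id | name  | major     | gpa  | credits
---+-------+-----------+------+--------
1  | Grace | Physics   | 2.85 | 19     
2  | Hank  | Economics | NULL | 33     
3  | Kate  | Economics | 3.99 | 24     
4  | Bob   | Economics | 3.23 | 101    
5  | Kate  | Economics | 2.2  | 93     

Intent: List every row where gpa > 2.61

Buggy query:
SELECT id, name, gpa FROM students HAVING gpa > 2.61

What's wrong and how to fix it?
Bug: This is a non-aggregate query (no GROUP BY, no aggregates), so in SQLite the HAVING clause is invalid here; a row-level condition belongs in WHERE

Fix: Use WHERE for row-level filtering

Corrected query:
SELECT id, name, gpa FROM students WHERE gpa > 2.61

Result:
id | name  | gpa 
---+-------+-----
1  | Grace | 2.85
3  | Kate  | 3.99
4  | Bob   | 3.23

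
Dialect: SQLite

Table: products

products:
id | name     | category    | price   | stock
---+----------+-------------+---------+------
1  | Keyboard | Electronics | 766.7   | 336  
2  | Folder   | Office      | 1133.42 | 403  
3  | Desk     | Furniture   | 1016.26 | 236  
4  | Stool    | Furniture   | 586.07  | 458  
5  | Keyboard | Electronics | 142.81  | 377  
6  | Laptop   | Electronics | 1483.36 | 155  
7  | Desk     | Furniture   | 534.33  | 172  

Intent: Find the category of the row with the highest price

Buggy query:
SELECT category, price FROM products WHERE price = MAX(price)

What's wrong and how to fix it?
Bug: WHERE is evaluated per row; an aggregate over the whole table isn't defined there

Fix: Use a subquery: WHERE price = (SELECT MAX(price) FROM products)

Corrected query:
SELECT category, price FROM products WHERE price = (SELECT MAX(price) FROM products)

Result:
category    | price  
------------+--------
Electronics | 1483.36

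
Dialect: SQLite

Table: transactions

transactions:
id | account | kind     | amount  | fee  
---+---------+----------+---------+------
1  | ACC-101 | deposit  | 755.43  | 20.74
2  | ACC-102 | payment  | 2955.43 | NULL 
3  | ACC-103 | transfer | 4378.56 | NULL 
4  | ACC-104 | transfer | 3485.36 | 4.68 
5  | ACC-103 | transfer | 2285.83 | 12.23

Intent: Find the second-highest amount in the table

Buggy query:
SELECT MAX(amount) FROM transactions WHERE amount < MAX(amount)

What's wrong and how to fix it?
Bug: MAX(amount) on the right of the comparison is an aggregate-in-WHERE error

Fix: Put the inner MAX in a scalar subquery

Corrected query:
SELECT MAX(amount) FROM transactions WHERE amount < (SELECT MAX(amount) FROM transactions)

Result:
MAX(amount)
-----------
3485.36    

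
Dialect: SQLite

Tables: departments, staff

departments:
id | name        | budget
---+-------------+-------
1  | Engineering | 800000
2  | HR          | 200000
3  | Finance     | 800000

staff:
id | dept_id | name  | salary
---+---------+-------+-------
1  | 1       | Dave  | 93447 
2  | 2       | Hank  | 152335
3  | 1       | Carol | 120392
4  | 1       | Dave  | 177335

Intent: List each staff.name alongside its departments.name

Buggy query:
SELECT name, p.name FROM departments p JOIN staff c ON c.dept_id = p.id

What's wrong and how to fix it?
Bug: 'name' exists in both joined tables, so the database can't tell which one is meant

Fix: Prefix ambiguous columns with the table alias

Corrected query:
SELECT c.name, p.name FROM departments p JOIN staff c ON c.dept_id = p.id

Result:
name  | name       
------+------------
Dave  | Engineering
Hank  | HR         
Carol | Engineering
Dave  | Engineering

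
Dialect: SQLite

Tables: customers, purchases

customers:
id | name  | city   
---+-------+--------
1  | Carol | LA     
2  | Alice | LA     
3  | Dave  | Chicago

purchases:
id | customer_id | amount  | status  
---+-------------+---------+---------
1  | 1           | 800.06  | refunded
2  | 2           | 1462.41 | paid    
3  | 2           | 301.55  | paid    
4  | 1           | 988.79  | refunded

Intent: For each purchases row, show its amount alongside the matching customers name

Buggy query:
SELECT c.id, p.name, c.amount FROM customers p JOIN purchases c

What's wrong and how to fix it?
Bug: JOIN with no ON clause produces a cartesian product; every purchases row pairs with every customers row

Fix: Add ON c.customer_id = p.id to the JOIN

Corrected query:
SELECT c.id, p.name, c.amount FROM customers p JOIN purchases c ON c.customer_id = p.id

Result:
id | name  | amount 
---+-------+--------
1  | Carol | 800.06 
2  | Alice | 1462.41
3  | Alice | 301.55 
4  | Carol | 988.79 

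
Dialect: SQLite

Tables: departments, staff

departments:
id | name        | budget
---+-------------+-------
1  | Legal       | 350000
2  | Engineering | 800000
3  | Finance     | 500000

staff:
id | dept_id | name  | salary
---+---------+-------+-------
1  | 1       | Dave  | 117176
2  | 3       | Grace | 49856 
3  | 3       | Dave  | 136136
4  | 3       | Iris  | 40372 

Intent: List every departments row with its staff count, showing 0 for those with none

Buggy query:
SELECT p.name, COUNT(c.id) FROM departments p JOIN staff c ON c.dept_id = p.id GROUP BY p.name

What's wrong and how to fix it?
Bug: INNER JOIN drops departments rows that have no matching staff rows

Fix: Use LEFT JOIN so parents without children still appear (COUNT(c.id) gives 0)

Corrected query:
SELECT p.name, COUNT(c.id) FROM departments p LEFT JOIN staff c ON c.dept_id = p.id GROUP BY p.name

Result:
name        | COUNT(c.id)
------------+------------
Engineering | 0          
Finance     | 3          
Legal       | 1          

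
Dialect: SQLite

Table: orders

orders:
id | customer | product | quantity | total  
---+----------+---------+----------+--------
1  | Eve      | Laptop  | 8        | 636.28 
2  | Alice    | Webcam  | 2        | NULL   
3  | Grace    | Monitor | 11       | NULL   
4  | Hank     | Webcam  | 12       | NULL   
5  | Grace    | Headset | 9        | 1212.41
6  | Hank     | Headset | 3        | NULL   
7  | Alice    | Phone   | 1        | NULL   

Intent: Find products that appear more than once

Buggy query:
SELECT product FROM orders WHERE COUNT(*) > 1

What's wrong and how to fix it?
Bug: WHERE can't reference COUNT(*); aggregates are computed after WHERE

Fix: GROUP BY product, then filter groups with HAVING COUNT(*) > 1

Corrected query:
SELECT product FROM orders GROUP BY product HAVING COUNT(*) > 1

Result:
product
-------
Headset
Webcam 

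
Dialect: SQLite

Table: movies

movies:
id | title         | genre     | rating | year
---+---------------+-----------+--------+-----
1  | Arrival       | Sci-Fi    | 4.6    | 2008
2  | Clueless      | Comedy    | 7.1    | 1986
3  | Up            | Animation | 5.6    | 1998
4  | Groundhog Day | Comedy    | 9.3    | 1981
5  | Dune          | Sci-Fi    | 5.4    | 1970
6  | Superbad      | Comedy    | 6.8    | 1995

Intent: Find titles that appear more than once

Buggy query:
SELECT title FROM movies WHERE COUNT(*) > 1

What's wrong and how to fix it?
Bug: WHERE can't reference COUNT(*); aggregates are computed after WHERE

Fix: Group first, then use HAVING for the count condition

Corrected query:
SELECT title FROM movies GROUP BY title HAVING COUNT(*) > 1

Result:
(no rows)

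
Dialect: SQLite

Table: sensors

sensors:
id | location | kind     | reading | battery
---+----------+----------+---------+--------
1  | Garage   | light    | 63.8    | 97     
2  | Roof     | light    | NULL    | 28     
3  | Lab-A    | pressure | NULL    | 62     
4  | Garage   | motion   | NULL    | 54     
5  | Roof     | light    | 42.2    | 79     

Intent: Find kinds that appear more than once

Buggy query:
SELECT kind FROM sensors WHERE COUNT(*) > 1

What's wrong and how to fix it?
Bug: WHERE can't reference COUNT(*); aggregates are computed after WHERE

Fix: Group first, then use HAVING for the count condition

Corrected query:
SELECT kind FROM sensors GROUP BY kind HAVING COUNT(*) > 1

Result:
kind 
-----
light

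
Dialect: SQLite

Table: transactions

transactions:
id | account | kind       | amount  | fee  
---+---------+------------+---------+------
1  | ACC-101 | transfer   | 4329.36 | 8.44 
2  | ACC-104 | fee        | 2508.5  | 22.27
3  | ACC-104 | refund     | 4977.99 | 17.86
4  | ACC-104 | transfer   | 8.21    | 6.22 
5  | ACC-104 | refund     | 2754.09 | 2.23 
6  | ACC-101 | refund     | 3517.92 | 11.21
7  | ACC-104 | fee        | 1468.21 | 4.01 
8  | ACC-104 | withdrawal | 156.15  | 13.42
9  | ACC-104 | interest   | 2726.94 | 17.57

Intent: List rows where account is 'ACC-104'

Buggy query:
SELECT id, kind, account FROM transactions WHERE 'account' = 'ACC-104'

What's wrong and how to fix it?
Bug: Single quotes denote string literals in SQL; the column name is being compared as a constant string

Fix: Remove the quotes around the column name (or use double quotes for an identifier)

Corrected query:
SELECT id, kind, account FROM transactions WHERE account = 'ACC-104'

Result:
id | kind       | account
---+------------+--------
2  | fee        | ACC-104
3  | refund     | ACC-104
4  | transfer   | ACC-104
5  | refund     | ACC-104
7  | fee        | ACC-104
8  | withdrawal | ACC-104
9  | interest   | ACC-104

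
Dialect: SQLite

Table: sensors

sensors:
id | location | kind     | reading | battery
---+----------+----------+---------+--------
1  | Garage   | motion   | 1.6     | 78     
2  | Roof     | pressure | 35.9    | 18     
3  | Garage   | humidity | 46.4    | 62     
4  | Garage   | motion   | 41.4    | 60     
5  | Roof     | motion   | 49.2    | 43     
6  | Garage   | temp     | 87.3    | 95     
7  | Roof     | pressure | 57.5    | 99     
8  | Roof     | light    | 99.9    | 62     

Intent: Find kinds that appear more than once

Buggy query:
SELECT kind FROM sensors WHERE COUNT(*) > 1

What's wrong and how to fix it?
Bug: COUNT(*) is an aggregate and cannot be used in WHERE

Fix: GROUP BY kind, then filter groups with HAVING COUNT(*) > 1

Corrected query:
SELECT kind FROM sensors GROUP BY kind HAVING COUNT(*) > 1

Result:
kind    
--------
motion  
pressure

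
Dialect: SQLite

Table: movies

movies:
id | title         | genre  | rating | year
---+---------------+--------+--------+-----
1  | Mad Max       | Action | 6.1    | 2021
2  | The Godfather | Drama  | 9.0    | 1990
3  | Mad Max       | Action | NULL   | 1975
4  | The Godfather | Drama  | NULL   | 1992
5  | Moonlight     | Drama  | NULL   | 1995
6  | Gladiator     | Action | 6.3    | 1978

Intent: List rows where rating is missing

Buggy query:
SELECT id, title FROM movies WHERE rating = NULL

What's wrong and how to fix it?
Bug: Comparing to NULL with '=' never matches; NULL = NULL is unknown, not true

Fix: Replace '= NULL' with 'IS NULL'

Corrected query:
SELECT id, title FROM movies WHERE rating IS NULL

Result:
id | title        
---+--------------
3  | Mad Max      
4  | The Godfather
5  | Moonlight    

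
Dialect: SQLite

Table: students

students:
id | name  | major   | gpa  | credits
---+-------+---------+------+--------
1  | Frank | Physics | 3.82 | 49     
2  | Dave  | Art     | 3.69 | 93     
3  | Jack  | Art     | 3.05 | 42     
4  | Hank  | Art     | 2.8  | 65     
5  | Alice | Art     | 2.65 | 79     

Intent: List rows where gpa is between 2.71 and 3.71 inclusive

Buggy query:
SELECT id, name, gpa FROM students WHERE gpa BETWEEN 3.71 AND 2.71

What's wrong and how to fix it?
Bug: The bounds are reversed; BETWEEN a AND b requires a <= b to match anything

Fix: Swap the bounds so the smaller value comes first

Corrected query:
SELECT id, name, gpa FROM students WHERE gpa BETWEEN 2.71 AND 3.71

Result:
id | name | gpa 
---+------+-----
2  | Dave | 3.69
3  | Jack | 3.05
4  | Hank | 2.8 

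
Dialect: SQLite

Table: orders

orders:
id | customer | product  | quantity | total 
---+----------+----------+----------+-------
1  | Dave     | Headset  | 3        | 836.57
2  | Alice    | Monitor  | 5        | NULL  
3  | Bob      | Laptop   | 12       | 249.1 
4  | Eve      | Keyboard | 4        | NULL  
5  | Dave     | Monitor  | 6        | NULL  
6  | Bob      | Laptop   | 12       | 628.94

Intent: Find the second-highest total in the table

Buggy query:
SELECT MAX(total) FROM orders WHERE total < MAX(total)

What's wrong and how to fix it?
Bug: MAX(total) on the right of the comparison is an aggregate-in-WHERE error

Fix: Compute the overall MAX in a subquery, then take MAX of rows below it

Corrected query:
SELECT MAX(total) FROM orders WHERE total < (SELECT MAX(total) FROM orders)

Result:
MAX(total)
----------
628.94    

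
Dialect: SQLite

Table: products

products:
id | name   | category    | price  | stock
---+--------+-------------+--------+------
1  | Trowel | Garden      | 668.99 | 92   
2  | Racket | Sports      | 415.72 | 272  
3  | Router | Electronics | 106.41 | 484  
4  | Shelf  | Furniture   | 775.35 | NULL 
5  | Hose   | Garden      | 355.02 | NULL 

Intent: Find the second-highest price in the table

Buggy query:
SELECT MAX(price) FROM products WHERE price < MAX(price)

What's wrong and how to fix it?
Bug: MAX(price) on the right of the comparison is an aggregate-in-WHERE error

Fix: Compute the overall MAX in a subquery, then take MAX of rows below it

Corrected query:
SELECT MAX(price) FROM products WHERE price < (SELECT MAX(price) FROM products)

Result:
MAX(price)
----------
668.99    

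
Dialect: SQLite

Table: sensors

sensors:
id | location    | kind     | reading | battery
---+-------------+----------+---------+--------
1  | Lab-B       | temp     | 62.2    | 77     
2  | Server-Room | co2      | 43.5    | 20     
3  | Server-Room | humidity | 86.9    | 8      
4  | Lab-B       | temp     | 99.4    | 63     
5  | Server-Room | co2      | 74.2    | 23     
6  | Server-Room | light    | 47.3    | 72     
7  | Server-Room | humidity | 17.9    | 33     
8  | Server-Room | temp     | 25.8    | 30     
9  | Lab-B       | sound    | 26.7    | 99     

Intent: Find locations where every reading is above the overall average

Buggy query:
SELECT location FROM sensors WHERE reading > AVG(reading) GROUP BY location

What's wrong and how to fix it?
Bug: AVG() is an aggregate; it can't sit directly in WHERE

Fix: Use a subquery for AVG and a HAVING MIN(...) filter so the condition holds for every row in the group

Corrected query:
SELECT location FROM sensors GROUP BY location HAVING MIN(reading) > (SELECT AVG(reading) FROM sensors)

Result:
(no rows)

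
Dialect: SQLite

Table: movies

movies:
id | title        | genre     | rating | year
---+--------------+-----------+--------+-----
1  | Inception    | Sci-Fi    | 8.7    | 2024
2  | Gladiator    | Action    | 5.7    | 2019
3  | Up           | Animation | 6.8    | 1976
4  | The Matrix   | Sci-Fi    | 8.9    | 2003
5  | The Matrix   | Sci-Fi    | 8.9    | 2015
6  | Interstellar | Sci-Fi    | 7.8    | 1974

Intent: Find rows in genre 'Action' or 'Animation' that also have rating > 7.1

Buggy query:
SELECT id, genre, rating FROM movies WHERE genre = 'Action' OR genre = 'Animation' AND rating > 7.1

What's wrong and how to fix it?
Bug: AND binds tighter than OR, so this parses as genre = 'Action' OR (genre = 'Animation' AND rating > 7.1)

Fix: Add parentheses around the OR so the AND applies to both alternatives

Corrected query:
SELECT id, genre, rating FROM movies WHERE (genre = 'Action' OR genre = 'Animation') AND rating > 7.1

Result:
(no rows)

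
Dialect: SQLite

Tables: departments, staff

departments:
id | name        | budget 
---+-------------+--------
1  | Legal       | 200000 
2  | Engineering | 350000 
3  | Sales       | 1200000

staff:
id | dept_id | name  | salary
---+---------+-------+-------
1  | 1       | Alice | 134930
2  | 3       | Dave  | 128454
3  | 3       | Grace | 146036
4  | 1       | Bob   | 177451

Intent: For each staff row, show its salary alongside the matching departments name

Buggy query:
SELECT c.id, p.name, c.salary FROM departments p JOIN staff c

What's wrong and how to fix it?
Bug: JOIN with no ON clause produces a cartesian product; every staff row pairs with every departments row

Fix: Add ON c.dept_id = p.id to the JOIN

Corrected query:
SELECT c.id, p.name, c.salary FROM departments p JOIN staff c ON c.dept_id = p.id

Result:
id | name  | salary
---+-------+-------
1  | Legal | 134930
2  | Sales | 128454
3  | Sales | 146036
4  | Legal | 177451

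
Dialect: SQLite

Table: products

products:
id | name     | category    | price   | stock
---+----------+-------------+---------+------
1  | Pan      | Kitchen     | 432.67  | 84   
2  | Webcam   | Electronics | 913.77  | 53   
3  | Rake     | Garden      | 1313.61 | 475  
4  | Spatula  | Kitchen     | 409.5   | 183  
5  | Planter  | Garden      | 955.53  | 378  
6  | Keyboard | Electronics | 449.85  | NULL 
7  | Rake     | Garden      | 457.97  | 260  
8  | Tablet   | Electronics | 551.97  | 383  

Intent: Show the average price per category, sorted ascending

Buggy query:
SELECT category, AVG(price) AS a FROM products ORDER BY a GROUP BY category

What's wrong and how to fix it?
Bug: ORDER BY appears before GROUP BY; SQL clause order requires GROUP BY first

Fix: Move ORDER BY to the end, after GROUP BY

Corrected query:
SELECT category, AVG(price) AS a FROM products GROUP BY category ORDER BY a

Result:
category    | a         
------------+-----------
Kitchen     | 421.085   
Electronics | 638.53    
Garden      | 909.036667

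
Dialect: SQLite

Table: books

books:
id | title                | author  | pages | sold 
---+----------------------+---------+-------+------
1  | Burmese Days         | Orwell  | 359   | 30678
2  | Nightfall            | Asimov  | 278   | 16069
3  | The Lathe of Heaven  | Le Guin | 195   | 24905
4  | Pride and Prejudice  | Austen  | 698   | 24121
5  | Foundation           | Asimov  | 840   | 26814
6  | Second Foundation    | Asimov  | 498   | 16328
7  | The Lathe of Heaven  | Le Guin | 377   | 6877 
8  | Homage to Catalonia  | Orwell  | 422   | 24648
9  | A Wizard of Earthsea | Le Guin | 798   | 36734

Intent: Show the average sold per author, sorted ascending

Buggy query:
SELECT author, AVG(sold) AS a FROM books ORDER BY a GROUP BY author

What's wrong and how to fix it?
Bug: GROUP BY must precede ORDER BY

Fix: Reorder: SELECT … FROM … GROUP BY … ORDER BY …

Corrected query:
SELECT author, AVG(sold) AS a FROM books GROUP BY author ORDER BY a

Result:
author  | a           
--------+-------------
Asimov  | 19737       
Le Guin | 22838.666667
Austen  | 24121       
Orwell  | 27663       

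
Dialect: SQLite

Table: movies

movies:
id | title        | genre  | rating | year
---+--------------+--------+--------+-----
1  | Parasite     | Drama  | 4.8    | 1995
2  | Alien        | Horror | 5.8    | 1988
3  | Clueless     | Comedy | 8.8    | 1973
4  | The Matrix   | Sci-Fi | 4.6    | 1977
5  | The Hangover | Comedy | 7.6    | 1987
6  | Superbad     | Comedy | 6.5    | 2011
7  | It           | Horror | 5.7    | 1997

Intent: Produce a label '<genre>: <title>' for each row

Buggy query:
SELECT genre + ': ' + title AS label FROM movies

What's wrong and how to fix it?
Bug: '+' is numeric addition; on text columns SQLite converts them to 0 instead of concatenating

Fix: Replace + with || to concatenate text

Corrected query:
SELECT genre || ': ' || title AS label FROM movies

Result:
label               
--------------------
Drama: Parasite     
Horror: Alien       
Comedy: Clueless    
Sci-Fi: The Matrix  
Comedy: The Hangover
Comedy: Superbad    
Horror: It          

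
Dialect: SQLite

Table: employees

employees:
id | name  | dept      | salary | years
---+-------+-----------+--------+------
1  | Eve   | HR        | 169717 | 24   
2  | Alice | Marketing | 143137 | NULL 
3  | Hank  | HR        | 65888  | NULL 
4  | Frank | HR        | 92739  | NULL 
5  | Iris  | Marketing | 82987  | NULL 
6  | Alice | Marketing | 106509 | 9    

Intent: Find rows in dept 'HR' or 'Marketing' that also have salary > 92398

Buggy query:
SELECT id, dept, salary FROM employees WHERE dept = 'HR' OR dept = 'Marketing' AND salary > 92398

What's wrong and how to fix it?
Bug: Without parentheses, AND is evaluated before OR, so the salary filter only applies to the 'Marketing' branch

Fix: Add parentheses around the OR so the AND applies to both alternatives

Corrected query:
SELECT id, dept, salary FROM employees WHERE (dept = 'HR' OR dept = 'Marketing') AND salary > 92398

Result:
id | dept      | salary
---+-----------+-------
1  | HR        | 169717
2  | Marketing | 143137
4  | HR        | 92739 
6  | Marketing | 106509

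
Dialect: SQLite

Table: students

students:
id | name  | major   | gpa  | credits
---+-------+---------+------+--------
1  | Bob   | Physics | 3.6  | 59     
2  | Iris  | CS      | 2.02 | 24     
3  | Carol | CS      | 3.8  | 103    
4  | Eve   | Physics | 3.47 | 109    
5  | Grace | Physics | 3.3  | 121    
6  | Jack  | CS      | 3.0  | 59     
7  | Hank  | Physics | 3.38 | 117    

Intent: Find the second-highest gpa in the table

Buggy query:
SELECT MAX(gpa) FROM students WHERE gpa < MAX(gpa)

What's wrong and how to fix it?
Bug: The inner MAX is an aggregate inside WHERE, which is not allowed

Fix: Compute the overall MAX in a subquery, then take MAX of rows below it

Corrected query:
SELECT MAX(gpa) FROM students WHERE gpa < (SELECT MAX(gpa) FROM students)

Result:
MAX(gpa)
--------
3.6     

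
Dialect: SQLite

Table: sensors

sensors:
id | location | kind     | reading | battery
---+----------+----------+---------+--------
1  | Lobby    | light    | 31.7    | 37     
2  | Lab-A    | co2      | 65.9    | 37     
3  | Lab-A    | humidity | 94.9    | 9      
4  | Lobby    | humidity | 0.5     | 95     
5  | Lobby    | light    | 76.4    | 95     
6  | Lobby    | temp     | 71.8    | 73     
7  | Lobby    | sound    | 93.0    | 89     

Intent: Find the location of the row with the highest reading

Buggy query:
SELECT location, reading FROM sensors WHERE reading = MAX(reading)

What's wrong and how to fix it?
Bug: WHERE is evaluated per row; an aggregate over the whole table isn't defined there

Fix: Wrap MAX in a scalar subquery so WHERE compares against a single value

Corrected query:
SELECT location, reading FROM sensors WHERE reading = (SELECT MAX(reading) FROM sensors)

Result:
location | reading
---------+--------
Lab-A    | 94.9   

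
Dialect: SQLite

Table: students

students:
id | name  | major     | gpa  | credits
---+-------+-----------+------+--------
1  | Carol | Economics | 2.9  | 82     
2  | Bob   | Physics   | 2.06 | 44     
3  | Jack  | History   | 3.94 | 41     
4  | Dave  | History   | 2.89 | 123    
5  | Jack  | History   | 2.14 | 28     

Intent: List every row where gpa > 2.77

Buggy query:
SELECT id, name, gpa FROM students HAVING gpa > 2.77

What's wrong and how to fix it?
Bug: This is a non-aggregate query (no GROUP BY, no aggregates), so in SQLite the HAVING clause is invalid here; a row-level condition belongs in WHERE

Fix: Replace HAVING with WHERE since the condition applies to individual rows

Corrected query:
SELECT id, name, gpa FROM students WHERE gpa > 2.77

Result:
id | name  | gpa 
---+-------+-----
1  | Carol | 2.9 
3  | Jack  | 3.94
4  | Dave  | 2.89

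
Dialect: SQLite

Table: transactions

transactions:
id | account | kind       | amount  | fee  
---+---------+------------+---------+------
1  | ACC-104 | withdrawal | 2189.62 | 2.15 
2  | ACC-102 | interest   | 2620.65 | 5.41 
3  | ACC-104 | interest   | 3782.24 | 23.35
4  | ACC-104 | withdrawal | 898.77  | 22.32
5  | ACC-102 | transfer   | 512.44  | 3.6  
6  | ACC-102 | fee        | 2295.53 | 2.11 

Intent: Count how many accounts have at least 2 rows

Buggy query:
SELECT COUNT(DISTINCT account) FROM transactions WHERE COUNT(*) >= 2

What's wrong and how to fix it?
Bug: COUNT(*) cannot appear in WHERE; the per-group count doesn't exist yet

Fix: Use a subquery that GROUPs and filters with HAVING, then count its rows

Corrected query:
SELECT COUNT(*) FROM (SELECT account FROM transactions GROUP BY account HAVING COUNT(*) >= 2)

Result:
COUNT(*)
--------
2       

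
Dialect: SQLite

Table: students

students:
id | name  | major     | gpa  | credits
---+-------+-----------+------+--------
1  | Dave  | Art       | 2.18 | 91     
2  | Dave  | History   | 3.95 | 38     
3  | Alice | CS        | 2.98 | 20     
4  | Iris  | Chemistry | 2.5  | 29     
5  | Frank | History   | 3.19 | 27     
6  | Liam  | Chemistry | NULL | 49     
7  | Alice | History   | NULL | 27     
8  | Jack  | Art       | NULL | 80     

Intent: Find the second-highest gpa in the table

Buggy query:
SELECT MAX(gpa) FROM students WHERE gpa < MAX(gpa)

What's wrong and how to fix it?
Bug: The inner MAX is an aggregate inside WHERE, which is not allowed

Fix: Compute the overall MAX in a subquery, then take MAX of rows below it

Corrected query:
SELECT MAX(gpa) FROM students WHERE gpa < (SELECT MAX(gpa) FROM students)

Result:
MAX(gpa)
--------
3.19    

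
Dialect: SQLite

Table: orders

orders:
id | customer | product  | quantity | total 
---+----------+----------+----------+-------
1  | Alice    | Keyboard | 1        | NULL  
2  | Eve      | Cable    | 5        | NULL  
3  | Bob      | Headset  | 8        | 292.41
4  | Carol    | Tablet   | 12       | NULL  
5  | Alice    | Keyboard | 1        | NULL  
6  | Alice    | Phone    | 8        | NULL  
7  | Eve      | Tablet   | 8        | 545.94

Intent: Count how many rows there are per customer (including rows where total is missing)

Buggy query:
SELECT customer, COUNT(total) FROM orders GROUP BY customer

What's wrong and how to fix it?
Bug: COUNT(total) skips NULLs, so groups with missing total are undercounted

Fix: Use COUNT(*) to count all rows regardless of NULL

Corrected query:
SELECT customer, COUNT(*) FROM orders GROUP BY customer

Result:
customer | COUNT(*)
---------+---------
Alice    | 3       
Bob      | 1       
Carol    | 1       
Eve      | 2       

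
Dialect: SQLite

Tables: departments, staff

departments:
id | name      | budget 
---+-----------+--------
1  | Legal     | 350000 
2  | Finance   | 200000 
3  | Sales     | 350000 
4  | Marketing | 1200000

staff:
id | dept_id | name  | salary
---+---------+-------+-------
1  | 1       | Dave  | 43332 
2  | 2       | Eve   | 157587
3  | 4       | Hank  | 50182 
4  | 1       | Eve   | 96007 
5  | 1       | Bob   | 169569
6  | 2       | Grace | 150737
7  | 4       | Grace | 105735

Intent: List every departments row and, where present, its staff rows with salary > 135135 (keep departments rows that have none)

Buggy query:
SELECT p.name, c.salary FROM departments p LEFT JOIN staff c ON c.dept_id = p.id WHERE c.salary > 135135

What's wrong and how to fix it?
Bug: A WHERE condition on the right-hand table after LEFT JOIN drops unmatched parents

Fix: Put 'c.salary > 135135' in the JOIN's ON clause instead of WHERE

Corrected query:
SELECT p.name, c.salary FROM departments p LEFT JOIN staff c ON c.dept_id = p.id AND c.salary > 135135

Result:
name      | salary
----------+-------
Legal     | 169569
Finance   | 150737
Finance   | 157587
Sales     | NULL  
Marketing | NULL  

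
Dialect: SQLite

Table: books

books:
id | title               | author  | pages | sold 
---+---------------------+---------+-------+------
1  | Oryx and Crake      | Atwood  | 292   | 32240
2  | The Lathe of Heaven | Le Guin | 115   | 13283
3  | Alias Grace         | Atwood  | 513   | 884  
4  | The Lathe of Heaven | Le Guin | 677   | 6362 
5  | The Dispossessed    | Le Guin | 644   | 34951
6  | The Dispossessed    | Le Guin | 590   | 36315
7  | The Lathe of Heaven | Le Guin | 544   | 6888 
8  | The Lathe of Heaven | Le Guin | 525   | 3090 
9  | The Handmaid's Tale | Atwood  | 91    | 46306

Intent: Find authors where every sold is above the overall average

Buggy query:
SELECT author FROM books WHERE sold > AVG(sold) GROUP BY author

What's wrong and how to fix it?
Bug: WHERE evaluates per row before aggregation, so AVG() is unavailable

Fix: Use a subquery for AVG and a HAVING MIN(...) filter so the condition holds for every row in the group

Corrected query:
SELECT author FROM books GROUP BY author HAVING MIN(sold) > (SELECT AVG(sold) FROM books)

Result:
(no rows)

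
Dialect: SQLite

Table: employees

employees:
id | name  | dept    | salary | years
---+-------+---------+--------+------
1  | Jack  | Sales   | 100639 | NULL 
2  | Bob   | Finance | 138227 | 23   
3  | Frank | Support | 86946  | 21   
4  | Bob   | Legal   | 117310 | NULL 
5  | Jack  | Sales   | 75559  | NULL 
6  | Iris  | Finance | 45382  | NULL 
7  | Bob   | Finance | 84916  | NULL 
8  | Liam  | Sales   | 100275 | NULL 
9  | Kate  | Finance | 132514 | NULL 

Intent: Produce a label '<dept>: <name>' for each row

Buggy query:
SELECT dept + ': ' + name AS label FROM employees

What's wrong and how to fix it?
Bug: SQLite uses || for string concatenation; + coerces text to numbers (yielding 0)

Fix: Use the || operator for string concatenation

Corrected query:
SELECT dept || ': ' || name AS label FROM employees

Result:
label         
--------------
Sales: Jack   
Finance: Bob  
Support: Frank
Legal: Bob    
Sales: Jack   
Finance: Iris 
Finance: Bob  
Sales: Liam   
Finance: Kate 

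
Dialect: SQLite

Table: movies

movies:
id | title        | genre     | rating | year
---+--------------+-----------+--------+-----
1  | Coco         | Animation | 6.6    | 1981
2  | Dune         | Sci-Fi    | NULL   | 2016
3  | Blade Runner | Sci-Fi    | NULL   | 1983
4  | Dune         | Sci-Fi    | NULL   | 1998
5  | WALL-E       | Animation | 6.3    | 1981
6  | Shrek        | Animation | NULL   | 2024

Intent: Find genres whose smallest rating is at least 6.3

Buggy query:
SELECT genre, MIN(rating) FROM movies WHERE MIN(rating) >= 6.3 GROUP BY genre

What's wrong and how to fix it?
Bug: Aggregates like MIN are computed per group after WHERE runs

Fix: Use HAVING for the per-group MIN condition

Corrected query:
SELECT genre, MIN(rating) FROM movies GROUP BY genre HAVING MIN(rating) >= 6.3

Result:
genre     | MIN(rating)
----------+------------
Animation | 6.3        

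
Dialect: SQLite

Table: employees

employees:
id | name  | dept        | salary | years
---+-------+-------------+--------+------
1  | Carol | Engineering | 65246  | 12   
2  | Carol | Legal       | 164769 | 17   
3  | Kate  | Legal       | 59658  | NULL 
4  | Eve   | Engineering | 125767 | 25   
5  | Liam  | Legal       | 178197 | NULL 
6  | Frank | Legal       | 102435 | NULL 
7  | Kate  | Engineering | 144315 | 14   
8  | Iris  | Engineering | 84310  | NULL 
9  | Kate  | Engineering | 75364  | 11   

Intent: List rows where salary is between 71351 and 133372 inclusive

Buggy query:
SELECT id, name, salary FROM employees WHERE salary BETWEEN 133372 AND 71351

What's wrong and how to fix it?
Bug: BETWEEN expects the lower bound first; with 133372 AND 71351 the range is empty

Fix: Swap the bounds so the smaller value comes first

Corrected query:
SELECT id, name, salary FROM employees WHERE salary BETWEEN 71351 AND 133372

Result:
id | name  | salary
---+-------+-------
4  | Eve   | 125767
6  | Frank | 102435
8  | Iris  | 84310 
9  | Kate  | 75364 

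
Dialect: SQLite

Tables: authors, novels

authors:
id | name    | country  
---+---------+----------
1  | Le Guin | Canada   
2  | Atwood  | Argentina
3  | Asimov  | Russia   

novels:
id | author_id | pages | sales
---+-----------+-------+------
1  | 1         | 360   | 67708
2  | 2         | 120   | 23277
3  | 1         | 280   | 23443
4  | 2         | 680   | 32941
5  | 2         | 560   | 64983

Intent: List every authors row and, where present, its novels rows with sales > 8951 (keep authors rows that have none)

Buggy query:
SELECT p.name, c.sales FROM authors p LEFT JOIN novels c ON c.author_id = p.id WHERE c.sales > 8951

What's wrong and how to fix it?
Bug: A WHERE condition on the right-hand table after LEFT JOIN drops unmatched parents

Fix: Move the right-table condition into the ON clause so unmatched parents are kept

Corrected query:
SELECT p.name, c.sales FROM authors p LEFT JOIN novels c ON c.author_id = p.id AND c.sales > 8951

Result:
name    | sales
--------+------
Le Guin | 23443
Le Guin | 67708
Atwood  | 23277
Atwood  | 32941
Atwood  | 64983
Asimov  | NULL 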